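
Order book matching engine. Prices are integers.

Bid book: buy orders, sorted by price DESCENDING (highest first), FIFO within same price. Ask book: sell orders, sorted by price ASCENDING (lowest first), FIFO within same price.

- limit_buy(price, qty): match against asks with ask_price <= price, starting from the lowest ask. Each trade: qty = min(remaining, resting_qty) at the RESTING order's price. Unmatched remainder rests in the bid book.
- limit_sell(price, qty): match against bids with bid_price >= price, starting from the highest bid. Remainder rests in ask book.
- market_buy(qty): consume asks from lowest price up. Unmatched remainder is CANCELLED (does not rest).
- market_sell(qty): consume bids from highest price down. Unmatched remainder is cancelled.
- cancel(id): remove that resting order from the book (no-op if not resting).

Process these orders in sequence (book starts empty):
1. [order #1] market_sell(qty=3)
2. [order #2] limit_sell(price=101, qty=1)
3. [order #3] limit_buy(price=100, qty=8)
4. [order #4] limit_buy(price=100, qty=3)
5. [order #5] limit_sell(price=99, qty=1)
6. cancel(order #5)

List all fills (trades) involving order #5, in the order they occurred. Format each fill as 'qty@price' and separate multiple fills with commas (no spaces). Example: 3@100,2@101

After op 1 [order #1] market_sell(qty=3): fills=none; bids=[-] asks=[-]
After op 2 [order #2] limit_sell(price=101, qty=1): fills=none; bids=[-] asks=[#2:1@101]
After op 3 [order #3] limit_buy(price=100, qty=8): fills=none; bids=[#3:8@100] asks=[#2:1@101]
After op 4 [order #4] limit_buy(price=100, qty=3): fills=none; bids=[#3:8@100 #4:3@100] asks=[#2:1@101]
After op 5 [order #5] limit_sell(price=99, qty=1): fills=#3x#5:1@100; bids=[#3:7@100 #4:3@100] asks=[#2:1@101]
After op 6 cancel(order #5): fills=none; bids=[#3:7@100 #4:3@100] asks=[#2:1@101]

Answer: 1@100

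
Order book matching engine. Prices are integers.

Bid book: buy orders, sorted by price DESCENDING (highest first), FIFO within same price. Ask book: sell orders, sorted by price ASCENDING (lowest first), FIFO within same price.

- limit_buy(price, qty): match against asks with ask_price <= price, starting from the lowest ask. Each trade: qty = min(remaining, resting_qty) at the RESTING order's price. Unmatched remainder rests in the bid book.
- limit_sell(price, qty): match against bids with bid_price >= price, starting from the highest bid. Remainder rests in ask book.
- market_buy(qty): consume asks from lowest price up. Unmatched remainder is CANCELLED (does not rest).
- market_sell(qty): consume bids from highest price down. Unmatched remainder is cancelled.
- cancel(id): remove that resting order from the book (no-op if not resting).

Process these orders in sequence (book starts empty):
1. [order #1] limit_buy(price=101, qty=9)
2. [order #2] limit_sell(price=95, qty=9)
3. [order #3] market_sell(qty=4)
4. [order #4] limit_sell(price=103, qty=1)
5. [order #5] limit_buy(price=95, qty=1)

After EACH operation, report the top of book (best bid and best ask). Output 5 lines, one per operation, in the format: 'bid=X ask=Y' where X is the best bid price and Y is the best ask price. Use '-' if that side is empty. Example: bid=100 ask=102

After op 1 [order #1] limit_buy(price=101, qty=9): fills=none; bids=[#1:9@101] asks=[-]
After op 2 [order #2] limit_sell(price=95, qty=9): fills=#1x#2:9@101; bids=[-] asks=[-]
After op 3 [order #3] market_sell(qty=4): fills=none; bids=[-] asks=[-]
After op 4 [order #4] limit_sell(price=103, qty=1): fills=none; bids=[-] asks=[#4:1@103]
After op 5 [order #5] limit_buy(price=95, qty=1): fills=none; bids=[#5:1@95] asks=[#4:1@103]

Answer: bid=101 ask=-
bid=- ask=-
bid=- ask=-
bid=- ask=103
bid=95 ask=103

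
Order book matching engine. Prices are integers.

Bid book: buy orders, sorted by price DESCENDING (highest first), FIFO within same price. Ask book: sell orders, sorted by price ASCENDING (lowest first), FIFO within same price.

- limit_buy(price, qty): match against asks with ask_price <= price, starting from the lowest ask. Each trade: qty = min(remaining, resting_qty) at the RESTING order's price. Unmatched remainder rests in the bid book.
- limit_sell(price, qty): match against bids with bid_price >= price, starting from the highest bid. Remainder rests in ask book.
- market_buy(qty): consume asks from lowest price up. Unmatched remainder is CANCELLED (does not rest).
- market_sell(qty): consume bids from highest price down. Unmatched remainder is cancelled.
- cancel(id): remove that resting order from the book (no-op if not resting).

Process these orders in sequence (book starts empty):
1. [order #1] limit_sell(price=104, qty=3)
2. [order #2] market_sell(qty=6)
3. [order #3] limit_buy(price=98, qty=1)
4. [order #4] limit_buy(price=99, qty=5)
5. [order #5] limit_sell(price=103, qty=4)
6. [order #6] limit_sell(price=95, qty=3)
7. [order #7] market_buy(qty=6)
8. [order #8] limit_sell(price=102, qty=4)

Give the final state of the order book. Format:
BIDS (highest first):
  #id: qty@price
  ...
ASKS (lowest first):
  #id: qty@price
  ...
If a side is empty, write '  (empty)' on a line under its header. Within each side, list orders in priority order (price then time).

After op 1 [order #1] limit_sell(price=104, qty=3): fills=none; bids=[-] asks=[#1:3@104]
After op 2 [order #2] market_sell(qty=6): fills=none; bids=[-] asks=[#1:3@104]
After op 3 [order #3] limit_buy(price=98, qty=1): fills=none; bids=[#3:1@98] asks=[#1:3@104]
After op 4 [order #4] limit_buy(price=99, qty=5): fills=none; bids=[#4:5@99 #3:1@98] asks=[#1:3@104]
After op 5 [order #5] limit_sell(price=103, qty=4): fills=none; bids=[#4:5@99 #3:1@98] asks=[#5:4@103 #1:3@104]
After op 6 [order #6] limit_sell(price=95, qty=3): fills=#4x#6:3@99; bids=[#4:2@99 #3:1@98] asks=[#5:4@103 #1:3@104]
After op 7 [order #7] market_buy(qty=6): fills=#7x#5:4@103 #7x#1:2@104; bids=[#4:2@99 #3:1@98] asks=[#1:1@104]
After op 8 [order #8] limit_sell(price=102, qty=4): fills=none; bids=[#4:2@99 #3:1@98] asks=[#8:4@102 #1:1@104]

Answer: BIDS (highest first):
  #4: 2@99
  #3: 1@98
ASKS (lowest first):
  #8: 4@102
  #1: 1@104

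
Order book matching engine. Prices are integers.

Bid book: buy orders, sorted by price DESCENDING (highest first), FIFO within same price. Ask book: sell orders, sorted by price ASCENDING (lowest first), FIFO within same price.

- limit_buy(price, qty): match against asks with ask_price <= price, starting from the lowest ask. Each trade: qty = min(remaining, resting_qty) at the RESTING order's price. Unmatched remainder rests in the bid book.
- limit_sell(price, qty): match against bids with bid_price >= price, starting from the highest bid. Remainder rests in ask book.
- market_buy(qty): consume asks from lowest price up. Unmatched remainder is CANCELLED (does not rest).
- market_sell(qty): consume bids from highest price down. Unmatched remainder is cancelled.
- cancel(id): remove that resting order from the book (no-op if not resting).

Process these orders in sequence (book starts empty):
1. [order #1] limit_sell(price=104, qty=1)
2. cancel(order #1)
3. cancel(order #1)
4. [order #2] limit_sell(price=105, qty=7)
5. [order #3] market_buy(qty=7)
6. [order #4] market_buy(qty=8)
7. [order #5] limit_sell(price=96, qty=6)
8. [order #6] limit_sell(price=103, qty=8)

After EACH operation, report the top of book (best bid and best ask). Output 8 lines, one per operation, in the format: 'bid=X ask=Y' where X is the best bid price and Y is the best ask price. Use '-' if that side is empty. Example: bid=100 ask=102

Answer: bid=- ask=104
bid=- ask=-
bid=- ask=-
bid=- ask=105
bid=- ask=-
bid=- ask=-
bid=- ask=96
bid=- ask=96

Derivation:
After op 1 [order #1] limit_sell(price=104, qty=1): fills=none; bids=[-] asks=[#1:1@104]
After op 2 cancel(order #1): fills=none; bids=[-] asks=[-]
After op 3 cancel(order #1): fills=none; bids=[-] asks=[-]
After op 4 [order #2] limit_sell(price=105, qty=7): fills=none; bids=[-] asks=[#2:7@105]
After op 5 [order #3] market_buy(qty=7): fills=#3x#2:7@105; bids=[-] asks=[-]
After op 6 [order #4] market_buy(qty=8): fills=none; bids=[-] asks=[-]
After op 7 [order #5] limit_sell(price=96, qty=6): fills=none; bids=[-] asks=[#5:6@96]
After op 8 [order #6] limit_sell(price=103, qty=8): fills=none; bids=[-] asks=[#5:6@96 #6:8@103]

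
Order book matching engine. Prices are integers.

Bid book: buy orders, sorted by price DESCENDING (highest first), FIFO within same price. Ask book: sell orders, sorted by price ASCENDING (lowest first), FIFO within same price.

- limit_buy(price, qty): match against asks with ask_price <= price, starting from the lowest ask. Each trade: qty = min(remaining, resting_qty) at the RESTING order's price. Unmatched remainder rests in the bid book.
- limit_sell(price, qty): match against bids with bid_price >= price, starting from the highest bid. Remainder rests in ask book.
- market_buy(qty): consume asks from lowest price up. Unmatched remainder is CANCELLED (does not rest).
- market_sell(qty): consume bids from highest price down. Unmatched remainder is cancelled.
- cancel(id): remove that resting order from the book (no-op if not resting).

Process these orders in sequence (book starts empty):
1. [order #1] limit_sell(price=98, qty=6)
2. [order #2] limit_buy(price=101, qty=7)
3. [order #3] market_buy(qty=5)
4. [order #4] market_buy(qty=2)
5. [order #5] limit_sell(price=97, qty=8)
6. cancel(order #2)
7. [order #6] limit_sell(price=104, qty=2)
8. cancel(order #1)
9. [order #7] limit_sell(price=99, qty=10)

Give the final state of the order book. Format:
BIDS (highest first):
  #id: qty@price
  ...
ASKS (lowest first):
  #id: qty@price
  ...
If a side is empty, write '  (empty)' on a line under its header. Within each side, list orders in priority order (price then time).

After op 1 [order #1] limit_sell(price=98, qty=6): fills=none; bids=[-] asks=[#1:6@98]
After op 2 [order #2] limit_buy(price=101, qty=7): fills=#2x#1:6@98; bids=[#2:1@101] asks=[-]
After op 3 [order #3] market_buy(qty=5): fills=none; bids=[#2:1@101] asks=[-]
After op 4 [order #4] market_buy(qty=2): fills=none; bids=[#2:1@101] asks=[-]
After op 5 [order #5] limit_sell(price=97, qty=8): fills=#2x#5:1@101; bids=[-] asks=[#5:7@97]
After op 6 cancel(order #2): fills=none; bids=[-] asks=[#5:7@97]
After op 7 [order #6] limit_sell(price=104, qty=2): fills=none; bids=[-] asks=[#5:7@97 #6:2@104]
After op 8 cancel(order #1): fills=none; bids=[-] asks=[#5:7@97 #6:2@104]
After op 9 [order #7] limit_sell(price=99, qty=10): fills=none; bids=[-] asks=[#5:7@97 #7:10@99 #6:2@104]

Answer: BIDS (highest first):
  (empty)
ASKS (lowest first):
  #5: 7@97
  #7: 10@99
  #6: 2@104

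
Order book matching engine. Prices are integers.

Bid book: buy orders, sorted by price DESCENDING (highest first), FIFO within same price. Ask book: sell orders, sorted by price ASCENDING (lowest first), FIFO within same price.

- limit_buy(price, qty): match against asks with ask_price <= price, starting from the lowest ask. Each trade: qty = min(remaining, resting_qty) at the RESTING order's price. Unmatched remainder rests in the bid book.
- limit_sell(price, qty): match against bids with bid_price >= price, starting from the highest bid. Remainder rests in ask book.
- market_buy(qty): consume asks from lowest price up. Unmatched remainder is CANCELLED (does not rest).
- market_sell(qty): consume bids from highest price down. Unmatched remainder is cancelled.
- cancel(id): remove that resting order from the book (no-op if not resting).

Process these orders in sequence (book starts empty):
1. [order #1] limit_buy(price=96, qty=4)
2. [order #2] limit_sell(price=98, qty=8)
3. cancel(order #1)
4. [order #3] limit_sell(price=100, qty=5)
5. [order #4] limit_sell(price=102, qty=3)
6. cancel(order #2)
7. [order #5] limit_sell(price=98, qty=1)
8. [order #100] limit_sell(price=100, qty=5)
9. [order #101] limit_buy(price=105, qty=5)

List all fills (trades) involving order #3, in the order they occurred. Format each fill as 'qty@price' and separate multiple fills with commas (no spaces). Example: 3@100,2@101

Answer: 4@100

Derivation:
After op 1 [order #1] limit_buy(price=96, qty=4): fills=none; bids=[#1:4@96] asks=[-]
After op 2 [order #2] limit_sell(price=98, qty=8): fills=none; bids=[#1:4@96] asks=[#2:8@98]
After op 3 cancel(order #1): fills=none; bids=[-] asks=[#2:8@98]
After op 4 [order #3] limit_sell(price=100, qty=5): fills=none; bids=[-] asks=[#2:8@98 #3:5@100]
After op 5 [order #4] limit_sell(price=102, qty=3): fills=none; bids=[-] asks=[#2:8@98 #3:5@100 #4:3@102]
After op 6 cancel(order #2): fills=none; bids=[-] asks=[#3:5@100 #4:3@102]
After op 7 [order #5] limit_sell(price=98, qty=1): fills=none; bids=[-] asks=[#5:1@98 #3:5@100 #4:3@102]
After op 8 [order #100] limit_sell(price=100, qty=5): fills=none; bids=[-] asks=[#5:1@98 #3:5@100 #100:5@100 #4:3@102]
After op 9 [order #101] limit_buy(price=105, qty=5): fills=#101x#5:1@98 #101x#3:4@100; bids=[-] asks=[#3:1@100 #100:5@100 #4:3@102]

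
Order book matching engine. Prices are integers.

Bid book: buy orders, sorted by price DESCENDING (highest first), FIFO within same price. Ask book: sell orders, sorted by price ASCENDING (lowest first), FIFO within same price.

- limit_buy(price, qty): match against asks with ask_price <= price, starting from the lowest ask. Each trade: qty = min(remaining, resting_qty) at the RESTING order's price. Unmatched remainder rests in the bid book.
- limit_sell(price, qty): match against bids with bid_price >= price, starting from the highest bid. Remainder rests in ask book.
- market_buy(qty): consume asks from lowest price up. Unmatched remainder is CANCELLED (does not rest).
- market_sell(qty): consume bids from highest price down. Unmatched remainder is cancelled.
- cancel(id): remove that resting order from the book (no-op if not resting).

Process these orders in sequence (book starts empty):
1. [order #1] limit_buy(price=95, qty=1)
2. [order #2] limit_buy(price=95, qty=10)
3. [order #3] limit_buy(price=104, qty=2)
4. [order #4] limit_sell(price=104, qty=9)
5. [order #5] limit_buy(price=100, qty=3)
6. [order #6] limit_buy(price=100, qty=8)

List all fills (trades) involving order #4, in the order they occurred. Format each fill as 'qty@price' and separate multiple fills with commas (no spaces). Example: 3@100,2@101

Answer: 2@104

Derivation:
After op 1 [order #1] limit_buy(price=95, qty=1): fills=none; bids=[#1:1@95] asks=[-]
After op 2 [order #2] limit_buy(price=95, qty=10): fills=none; bids=[#1:1@95 #2:10@95] asks=[-]
After op 3 [order #3] limit_buy(price=104, qty=2): fills=none; bids=[#3:2@104 #1:1@95 #2:10@95] asks=[-]
After op 4 [order #4] limit_sell(price=104, qty=9): fills=#3x#4:2@104; bids=[#1:1@95 #2:10@95] asks=[#4:7@104]
After op 5 [order #5] limit_buy(price=100, qty=3): fills=none; bids=[#5:3@100 #1:1@95 #2:10@95] asks=[#4:7@104]
After op 6 [order #6] limit_buy(price=100, qty=8): fills=none; bids=[#5:3@100 #6:8@100 #1:1@95 #2:10@95] asks=[#4:7@104]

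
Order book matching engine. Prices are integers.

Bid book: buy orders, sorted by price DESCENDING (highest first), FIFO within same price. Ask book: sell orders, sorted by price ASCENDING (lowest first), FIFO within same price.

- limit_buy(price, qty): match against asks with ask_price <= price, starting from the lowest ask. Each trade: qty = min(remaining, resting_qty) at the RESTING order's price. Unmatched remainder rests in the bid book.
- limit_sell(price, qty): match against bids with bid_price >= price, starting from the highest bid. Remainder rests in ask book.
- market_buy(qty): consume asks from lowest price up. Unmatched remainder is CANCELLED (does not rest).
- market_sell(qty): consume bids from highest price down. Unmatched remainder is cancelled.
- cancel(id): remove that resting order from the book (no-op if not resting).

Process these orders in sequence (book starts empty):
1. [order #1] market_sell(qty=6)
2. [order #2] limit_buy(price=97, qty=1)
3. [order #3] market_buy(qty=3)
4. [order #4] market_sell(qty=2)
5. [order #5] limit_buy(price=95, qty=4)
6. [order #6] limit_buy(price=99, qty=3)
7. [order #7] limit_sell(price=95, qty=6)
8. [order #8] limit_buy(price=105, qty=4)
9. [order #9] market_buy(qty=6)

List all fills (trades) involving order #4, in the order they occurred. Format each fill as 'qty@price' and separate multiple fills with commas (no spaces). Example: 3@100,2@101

After op 1 [order #1] market_sell(qty=6): fills=none; bids=[-] asks=[-]
After op 2 [order #2] limit_buy(price=97, qty=1): fills=none; bids=[#2:1@97] asks=[-]
After op 3 [order #3] market_buy(qty=3): fills=none; bids=[#2:1@97] asks=[-]
After op 4 [order #4] market_sell(qty=2): fills=#2x#4:1@97; bids=[-] asks=[-]
After op 5 [order #5] limit_buy(price=95, qty=4): fills=none; bids=[#5:4@95] asks=[-]
After op 6 [order #6] limit_buy(price=99, qty=3): fills=none; bids=[#6:3@99 #5:4@95] asks=[-]
After op 7 [order #7] limit_sell(price=95, qty=6): fills=#6x#7:3@99 #5x#7:3@95; bids=[#5:1@95] asks=[-]
After op 8 [order #8] limit_buy(price=105, qty=4): fills=none; bids=[#8:4@105 #5:1@95] asks=[-]
After op 9 [order #9] market_buy(qty=6): fills=none; bids=[#8:4@105 #5:1@95] asks=[-]

Answer: 1@97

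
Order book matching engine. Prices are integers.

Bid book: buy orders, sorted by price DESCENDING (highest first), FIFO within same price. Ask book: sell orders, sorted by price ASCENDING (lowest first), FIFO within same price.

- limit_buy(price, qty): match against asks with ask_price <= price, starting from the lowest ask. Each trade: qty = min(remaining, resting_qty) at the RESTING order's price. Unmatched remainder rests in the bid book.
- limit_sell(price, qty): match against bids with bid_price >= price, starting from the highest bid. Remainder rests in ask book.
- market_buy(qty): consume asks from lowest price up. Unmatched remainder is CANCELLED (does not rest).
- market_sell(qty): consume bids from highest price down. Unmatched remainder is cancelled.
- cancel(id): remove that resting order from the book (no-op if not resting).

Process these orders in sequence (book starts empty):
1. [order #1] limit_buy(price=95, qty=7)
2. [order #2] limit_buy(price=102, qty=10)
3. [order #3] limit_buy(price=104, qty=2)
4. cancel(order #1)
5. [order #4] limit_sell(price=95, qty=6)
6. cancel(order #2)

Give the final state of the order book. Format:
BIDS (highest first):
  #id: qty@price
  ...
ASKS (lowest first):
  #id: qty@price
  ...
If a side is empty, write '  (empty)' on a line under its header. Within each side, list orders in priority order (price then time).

Answer: BIDS (highest first):
  (empty)
ASKS (lowest first):
  (empty)

Derivation:
After op 1 [order #1] limit_buy(price=95, qty=7): fills=none; bids=[#1:7@95] asks=[-]
After op 2 [order #2] limit_buy(price=102, qty=10): fills=none; bids=[#2:10@102 #1:7@95] asks=[-]
After op 3 [order #3] limit_buy(price=104, qty=2): fills=none; bids=[#3:2@104 #2:10@102 #1:7@95] asks=[-]
After op 4 cancel(order #1): fills=none; bids=[#3:2@104 #2:10@102] asks=[-]
After op 5 [order #4] limit_sell(price=95, qty=6): fills=#3x#4:2@104 #2x#4:4@102; bids=[#2:6@102] asks=[-]
After op 6 cancel(order #2): fills=none; bids=[-] asks=[-]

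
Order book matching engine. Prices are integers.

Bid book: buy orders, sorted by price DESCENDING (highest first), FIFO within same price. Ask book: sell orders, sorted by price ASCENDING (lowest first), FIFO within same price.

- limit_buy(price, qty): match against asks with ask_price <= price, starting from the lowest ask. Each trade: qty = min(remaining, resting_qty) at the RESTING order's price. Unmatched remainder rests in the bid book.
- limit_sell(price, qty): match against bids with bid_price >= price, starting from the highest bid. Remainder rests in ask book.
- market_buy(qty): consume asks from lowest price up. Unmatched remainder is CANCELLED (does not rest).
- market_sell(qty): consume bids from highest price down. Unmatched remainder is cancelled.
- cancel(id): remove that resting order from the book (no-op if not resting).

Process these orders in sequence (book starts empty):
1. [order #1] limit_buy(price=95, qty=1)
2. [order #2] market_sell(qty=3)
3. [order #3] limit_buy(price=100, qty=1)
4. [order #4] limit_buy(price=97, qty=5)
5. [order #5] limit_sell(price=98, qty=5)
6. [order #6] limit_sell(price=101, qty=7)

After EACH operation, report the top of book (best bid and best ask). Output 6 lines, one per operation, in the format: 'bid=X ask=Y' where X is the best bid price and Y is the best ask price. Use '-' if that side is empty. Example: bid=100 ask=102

After op 1 [order #1] limit_buy(price=95, qty=1): fills=none; bids=[#1:1@95] asks=[-]
After op 2 [order #2] market_sell(qty=3): fills=#1x#2:1@95; bids=[-] asks=[-]
After op 3 [order #3] limit_buy(price=100, qty=1): fills=none; bids=[#3:1@100] asks=[-]
After op 4 [order #4] limit_buy(price=97, qty=5): fills=none; bids=[#3:1@100 #4:5@97] asks=[-]
After op 5 [order #5] limit_sell(price=98, qty=5): fills=#3x#5:1@100; bids=[#4:5@97] asks=[#5:4@98]
After op 6 [order #6] limit_sell(price=101, qty=7): fills=none; bids=[#4:5@97] asks=[#5:4@98 #6:7@101]

Answer: bid=95 ask=-
bid=- ask=-
bid=100 ask=-
bid=100 ask=-
bid=97 ask=98
bid=97 ask=98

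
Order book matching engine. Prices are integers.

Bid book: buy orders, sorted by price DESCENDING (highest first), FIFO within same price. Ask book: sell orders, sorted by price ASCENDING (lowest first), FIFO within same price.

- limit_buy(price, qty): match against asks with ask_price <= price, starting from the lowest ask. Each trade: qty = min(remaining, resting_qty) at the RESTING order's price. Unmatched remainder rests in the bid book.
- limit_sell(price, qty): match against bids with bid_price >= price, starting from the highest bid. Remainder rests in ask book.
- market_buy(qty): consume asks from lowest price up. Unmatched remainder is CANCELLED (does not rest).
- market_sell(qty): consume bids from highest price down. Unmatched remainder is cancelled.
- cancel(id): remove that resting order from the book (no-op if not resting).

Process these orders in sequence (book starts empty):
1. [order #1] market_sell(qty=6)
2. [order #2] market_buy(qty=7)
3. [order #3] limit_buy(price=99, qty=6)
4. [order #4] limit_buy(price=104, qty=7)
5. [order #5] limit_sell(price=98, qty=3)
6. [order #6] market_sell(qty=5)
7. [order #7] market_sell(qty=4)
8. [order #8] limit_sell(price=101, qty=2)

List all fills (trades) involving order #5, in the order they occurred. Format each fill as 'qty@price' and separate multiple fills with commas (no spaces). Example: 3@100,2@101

After op 1 [order #1] market_sell(qty=6): fills=none; bids=[-] asks=[-]
After op 2 [order #2] market_buy(qty=7): fills=none; bids=[-] asks=[-]
After op 3 [order #3] limit_buy(price=99, qty=6): fills=none; bids=[#3:6@99] asks=[-]
After op 4 [order #4] limit_buy(price=104, qty=7): fills=none; bids=[#4:7@104 #3:6@99] asks=[-]
After op 5 [order #5] limit_sell(price=98, qty=3): fills=#4x#5:3@104; bids=[#4:4@104 #3:6@99] asks=[-]
After op 6 [order #6] market_sell(qty=5): fills=#4x#6:4@104 #3x#6:1@99; bids=[#3:5@99] asks=[-]
After op 7 [order #7] market_sell(qty=4): fills=#3x#7:4@99; bids=[#3:1@99] asks=[-]
After op 8 [order #8] limit_sell(price=101, qty=2): fills=none; bids=[#3:1@99] asks=[#8:2@101]

Answer: 3@104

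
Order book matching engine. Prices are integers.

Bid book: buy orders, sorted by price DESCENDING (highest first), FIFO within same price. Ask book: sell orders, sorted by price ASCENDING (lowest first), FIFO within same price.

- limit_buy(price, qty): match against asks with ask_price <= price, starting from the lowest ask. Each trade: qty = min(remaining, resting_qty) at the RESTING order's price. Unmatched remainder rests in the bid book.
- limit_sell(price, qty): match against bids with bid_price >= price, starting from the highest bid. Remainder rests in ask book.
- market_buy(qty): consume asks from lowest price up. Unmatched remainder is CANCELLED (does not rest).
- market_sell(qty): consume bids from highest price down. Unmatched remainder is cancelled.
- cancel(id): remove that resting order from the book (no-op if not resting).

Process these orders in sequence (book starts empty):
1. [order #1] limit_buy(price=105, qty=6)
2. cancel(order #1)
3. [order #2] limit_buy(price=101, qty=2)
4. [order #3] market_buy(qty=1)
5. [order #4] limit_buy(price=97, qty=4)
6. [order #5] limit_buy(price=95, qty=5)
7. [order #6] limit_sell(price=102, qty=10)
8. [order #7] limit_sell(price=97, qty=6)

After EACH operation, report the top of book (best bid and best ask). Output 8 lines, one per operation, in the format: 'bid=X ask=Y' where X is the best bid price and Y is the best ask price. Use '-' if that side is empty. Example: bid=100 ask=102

Answer: bid=105 ask=-
bid=- ask=-
bid=101 ask=-
bid=101 ask=-
bid=101 ask=-
bid=101 ask=-
bid=101 ask=102
bid=95 ask=102

Derivation:
After op 1 [order #1] limit_buy(price=105, qty=6): fills=none; bids=[#1:6@105] asks=[-]
After op 2 cancel(order #1): fills=none; bids=[-] asks=[-]
After op 3 [order #2] limit_buy(price=101, qty=2): fills=none; bids=[#2:2@101] asks=[-]
After op 4 [order #3] market_buy(qty=1): fills=none; bids=[#2:2@101] asks=[-]
After op 5 [order #4] limit_buy(price=97, qty=4): fills=none; bids=[#2:2@101 #4:4@97] asks=[-]
After op 6 [order #5] limit_buy(price=95, qty=5): fills=none; bids=[#2:2@101 #4:4@97 #5:5@95] asks=[-]
After op 7 [order #6] limit_sell(price=102, qty=10): fills=none; bids=[#2:2@101 #4:4@97 #5:5@95] asks=[#6:10@102]
After op 8 [order #7] limit_sell(price=97, qty=6): fills=#2x#7:2@101 #4x#7:4@97; bids=[#5:5@95] asks=[#6:10@102]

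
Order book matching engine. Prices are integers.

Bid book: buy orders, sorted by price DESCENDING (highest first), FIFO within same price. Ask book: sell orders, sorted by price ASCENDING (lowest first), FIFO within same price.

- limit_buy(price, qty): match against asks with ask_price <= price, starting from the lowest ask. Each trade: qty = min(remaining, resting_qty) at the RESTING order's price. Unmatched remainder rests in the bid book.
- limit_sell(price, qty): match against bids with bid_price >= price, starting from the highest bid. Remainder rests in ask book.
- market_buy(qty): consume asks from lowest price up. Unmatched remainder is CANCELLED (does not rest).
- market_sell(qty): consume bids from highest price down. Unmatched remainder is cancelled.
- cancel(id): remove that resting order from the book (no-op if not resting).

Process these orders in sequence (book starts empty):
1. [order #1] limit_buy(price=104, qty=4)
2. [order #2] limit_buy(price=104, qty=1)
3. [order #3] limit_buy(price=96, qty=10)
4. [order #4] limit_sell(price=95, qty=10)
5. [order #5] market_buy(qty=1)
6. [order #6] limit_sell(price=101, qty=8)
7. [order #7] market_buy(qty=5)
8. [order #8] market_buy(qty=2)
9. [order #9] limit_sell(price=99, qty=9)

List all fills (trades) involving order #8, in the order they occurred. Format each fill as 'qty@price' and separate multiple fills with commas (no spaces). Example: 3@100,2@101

After op 1 [order #1] limit_buy(price=104, qty=4): fills=none; bids=[#1:4@104] asks=[-]
After op 2 [order #2] limit_buy(price=104, qty=1): fills=none; bids=[#1:4@104 #2:1@104] asks=[-]
After op 3 [order #3] limit_buy(price=96, qty=10): fills=none; bids=[#1:4@104 #2:1@104 #3:10@96] asks=[-]
After op 4 [order #4] limit_sell(price=95, qty=10): fills=#1x#4:4@104 #2x#4:1@104 #3x#4:5@96; bids=[#3:5@96] asks=[-]
After op 5 [order #5] market_buy(qty=1): fills=none; bids=[#3:5@96] asks=[-]
After op 6 [order #6] limit_sell(price=101, qty=8): fills=none; bids=[#3:5@96] asks=[#6:8@101]
After op 7 [order #7] market_buy(qty=5): fills=#7x#6:5@101; bids=[#3:5@96] asks=[#6:3@101]
After op 8 [order #8] market_buy(qty=2): fills=#8x#6:2@101; bids=[#3:5@96] asks=[#6:1@101]
After op 9 [order #9] limit_sell(price=99, qty=9): fills=none; bids=[#3:5@96] asks=[#9:9@99 #6:1@101]

Answer: 2@101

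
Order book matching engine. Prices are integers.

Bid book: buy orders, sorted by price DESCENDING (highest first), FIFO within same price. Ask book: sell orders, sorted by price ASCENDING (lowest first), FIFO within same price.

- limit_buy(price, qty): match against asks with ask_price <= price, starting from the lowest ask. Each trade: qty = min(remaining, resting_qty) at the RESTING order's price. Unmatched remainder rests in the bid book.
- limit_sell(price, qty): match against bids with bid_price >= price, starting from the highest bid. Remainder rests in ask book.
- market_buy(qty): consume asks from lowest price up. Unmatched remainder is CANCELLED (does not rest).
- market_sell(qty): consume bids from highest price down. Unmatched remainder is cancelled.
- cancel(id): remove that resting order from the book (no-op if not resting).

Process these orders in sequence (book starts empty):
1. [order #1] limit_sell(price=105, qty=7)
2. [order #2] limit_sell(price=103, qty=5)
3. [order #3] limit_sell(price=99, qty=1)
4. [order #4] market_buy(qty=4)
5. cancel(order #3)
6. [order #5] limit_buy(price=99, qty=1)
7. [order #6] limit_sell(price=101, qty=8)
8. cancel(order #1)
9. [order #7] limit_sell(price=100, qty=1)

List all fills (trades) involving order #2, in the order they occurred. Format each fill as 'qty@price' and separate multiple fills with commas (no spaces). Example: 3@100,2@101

After op 1 [order #1] limit_sell(price=105, qty=7): fills=none; bids=[-] asks=[#1:7@105]
After op 2 [order #2] limit_sell(price=103, qty=5): fills=none; bids=[-] asks=[#2:5@103 #1:7@105]
After op 3 [order #3] limit_sell(price=99, qty=1): fills=none; bids=[-] asks=[#3:1@99 #2:5@103 #1:7@105]
After op 4 [order #4] market_buy(qty=4): fills=#4x#3:1@99 #4x#2:3@103; bids=[-] asks=[#2:2@103 #1:7@105]
After op 5 cancel(order #3): fills=none; bids=[-] asks=[#2:2@103 #1:7@105]
After op 6 [order #5] limit_buy(price=99, qty=1): fills=none; bids=[#5:1@99] asks=[#2:2@103 #1:7@105]
After op 7 [order #6] limit_sell(price=101, qty=8): fills=none; bids=[#5:1@99] asks=[#6:8@101 #2:2@103 #1:7@105]
After op 8 cancel(order #1): fills=none; bids=[#5:1@99] asks=[#6:8@101 #2:2@103]
After op 9 [order #7] limit_sell(price=100, qty=1): fills=none; bids=[#5:1@99] asks=[#7:1@100 #6:8@101 #2:2@103]

Answer: 3@103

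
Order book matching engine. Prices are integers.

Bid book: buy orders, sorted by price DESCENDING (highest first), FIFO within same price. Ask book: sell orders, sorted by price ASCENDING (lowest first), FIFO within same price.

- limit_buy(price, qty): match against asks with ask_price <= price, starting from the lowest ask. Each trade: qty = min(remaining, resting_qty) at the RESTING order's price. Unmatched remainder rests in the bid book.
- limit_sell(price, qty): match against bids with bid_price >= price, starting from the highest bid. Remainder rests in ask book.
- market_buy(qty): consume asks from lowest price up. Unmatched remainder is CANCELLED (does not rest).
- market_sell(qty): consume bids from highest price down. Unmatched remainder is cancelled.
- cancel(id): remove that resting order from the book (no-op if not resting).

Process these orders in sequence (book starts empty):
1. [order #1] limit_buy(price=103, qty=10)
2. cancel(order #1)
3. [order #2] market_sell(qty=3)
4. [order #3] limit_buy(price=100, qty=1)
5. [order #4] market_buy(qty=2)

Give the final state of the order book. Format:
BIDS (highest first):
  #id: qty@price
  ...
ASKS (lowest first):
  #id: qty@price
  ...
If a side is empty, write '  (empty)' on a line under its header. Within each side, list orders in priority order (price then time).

After op 1 [order #1] limit_buy(price=103, qty=10): fills=none; bids=[#1:10@103] asks=[-]
After op 2 cancel(order #1): fills=none; bids=[-] asks=[-]
After op 3 [order #2] market_sell(qty=3): fills=none; bids=[-] asks=[-]
After op 4 [order #3] limit_buy(price=100, qty=1): fills=none; bids=[#3:1@100] asks=[-]
After op 5 [order #4] market_buy(qty=2): fills=none; bids=[#3:1@100] asks=[-]

Answer: BIDS (highest first):
  #3: 1@100
ASKS (lowest first):
  (empty)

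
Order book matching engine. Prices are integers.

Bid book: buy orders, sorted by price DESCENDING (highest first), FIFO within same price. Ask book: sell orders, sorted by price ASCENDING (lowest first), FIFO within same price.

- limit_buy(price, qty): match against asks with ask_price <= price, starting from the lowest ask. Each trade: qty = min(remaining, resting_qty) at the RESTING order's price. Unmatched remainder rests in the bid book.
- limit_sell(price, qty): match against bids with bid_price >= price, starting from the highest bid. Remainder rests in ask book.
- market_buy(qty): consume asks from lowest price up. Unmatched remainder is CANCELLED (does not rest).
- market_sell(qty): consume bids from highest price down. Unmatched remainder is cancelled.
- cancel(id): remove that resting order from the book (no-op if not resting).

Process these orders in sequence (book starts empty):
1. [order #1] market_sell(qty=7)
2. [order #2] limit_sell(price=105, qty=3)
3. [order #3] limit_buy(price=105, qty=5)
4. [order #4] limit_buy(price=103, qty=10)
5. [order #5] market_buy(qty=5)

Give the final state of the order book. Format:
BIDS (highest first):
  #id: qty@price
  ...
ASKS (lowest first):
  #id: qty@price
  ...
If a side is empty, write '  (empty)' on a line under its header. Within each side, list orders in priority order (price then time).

Answer: BIDS (highest first):
  #3: 2@105
  #4: 10@103
ASKS (lowest first):
  (empty)

Derivation:
After op 1 [order #1] market_sell(qty=7): fills=none; bids=[-] asks=[-]
After op 2 [order #2] limit_sell(price=105, qty=3): fills=none; bids=[-] asks=[#2:3@105]
After op 3 [order #3] limit_buy(price=105, qty=5): fills=#3x#2:3@105; bids=[#3:2@105] asks=[-]
After op 4 [order #4] limit_buy(price=103, qty=10): fills=none; bids=[#3:2@105 #4:10@103] asks=[-]
After op 5 [order #5] market_buy(qty=5): fills=none; bids=[#3:2@105 #4:10@103] asks=[-]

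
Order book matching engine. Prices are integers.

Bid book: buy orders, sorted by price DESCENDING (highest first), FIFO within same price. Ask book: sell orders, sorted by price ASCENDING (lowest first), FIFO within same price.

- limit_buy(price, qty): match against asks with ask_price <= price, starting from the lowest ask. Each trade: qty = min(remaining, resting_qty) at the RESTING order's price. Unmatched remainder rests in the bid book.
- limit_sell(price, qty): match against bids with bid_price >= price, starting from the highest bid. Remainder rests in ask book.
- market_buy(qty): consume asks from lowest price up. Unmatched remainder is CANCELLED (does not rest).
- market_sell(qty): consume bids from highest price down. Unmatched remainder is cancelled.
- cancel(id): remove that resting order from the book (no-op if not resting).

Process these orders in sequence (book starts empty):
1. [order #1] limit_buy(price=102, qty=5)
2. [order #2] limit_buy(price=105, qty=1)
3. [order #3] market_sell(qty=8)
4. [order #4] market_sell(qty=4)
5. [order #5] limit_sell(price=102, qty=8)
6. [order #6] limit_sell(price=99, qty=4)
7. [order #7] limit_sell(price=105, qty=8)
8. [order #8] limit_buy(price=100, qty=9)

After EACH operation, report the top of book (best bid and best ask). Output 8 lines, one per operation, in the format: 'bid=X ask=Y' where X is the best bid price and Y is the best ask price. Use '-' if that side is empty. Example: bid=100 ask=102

Answer: bid=102 ask=-
bid=105 ask=-
bid=- ask=-
bid=- ask=-
bid=- ask=102
bid=- ask=99
bid=- ask=99
bid=100 ask=102

Derivation:
After op 1 [order #1] limit_buy(price=102, qty=5): fills=none; bids=[#1:5@102] asks=[-]
After op 2 [order #2] limit_buy(price=105, qty=1): fills=none; bids=[#2:1@105 #1:5@102] asks=[-]
After op 3 [order #3] market_sell(qty=8): fills=#2x#3:1@105 #1x#3:5@102; bids=[-] asks=[-]
After op 4 [order #4] market_sell(qty=4): fills=none; bids=[-] asks=[-]
After op 5 [order #5] limit_sell(price=102, qty=8): fills=none; bids=[-] asks=[#5:8@102]
After op 6 [order #6] limit_sell(price=99, qty=4): fills=none; bids=[-] asks=[#6:4@99 #5:8@102]
After op 7 [order #7] limit_sell(price=105, qty=8): fills=none; bids=[-] asks=[#6:4@99 #5:8@102 #7:8@105]
After op 8 [order #8] limit_buy(price=100, qty=9): fills=#8x#6:4@99; bids=[#8:5@100] asks=[#5:8@102 #7:8@105]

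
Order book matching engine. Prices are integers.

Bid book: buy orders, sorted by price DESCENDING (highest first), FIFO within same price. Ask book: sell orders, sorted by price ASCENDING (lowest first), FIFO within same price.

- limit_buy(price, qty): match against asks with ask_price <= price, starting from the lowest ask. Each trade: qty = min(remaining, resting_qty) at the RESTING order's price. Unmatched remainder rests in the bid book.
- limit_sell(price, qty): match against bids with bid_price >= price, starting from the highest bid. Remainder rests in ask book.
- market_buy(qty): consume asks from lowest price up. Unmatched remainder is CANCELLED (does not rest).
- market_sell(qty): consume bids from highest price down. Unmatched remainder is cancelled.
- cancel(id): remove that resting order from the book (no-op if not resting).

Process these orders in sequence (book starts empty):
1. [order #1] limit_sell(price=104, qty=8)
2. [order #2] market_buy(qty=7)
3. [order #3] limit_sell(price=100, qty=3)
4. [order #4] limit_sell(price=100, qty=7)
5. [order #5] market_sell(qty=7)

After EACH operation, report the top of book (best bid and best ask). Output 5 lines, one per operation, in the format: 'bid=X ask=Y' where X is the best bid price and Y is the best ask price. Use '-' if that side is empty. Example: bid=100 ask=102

Answer: bid=- ask=104
bid=- ask=104
bid=- ask=100
bid=- ask=100
bid=- ask=100

Derivation:
After op 1 [order #1] limit_sell(price=104, qty=8): fills=none; bids=[-] asks=[#1:8@104]
After op 2 [order #2] market_buy(qty=7): fills=#2x#1:7@104; bids=[-] asks=[#1:1@104]
After op 3 [order #3] limit_sell(price=100, qty=3): fills=none; bids=[-] asks=[#3:3@100 #1:1@104]
After op 4 [order #4] limit_sell(price=100, qty=7): fills=none; bids=[-] asks=[#3:3@100 #4:7@100 #1:1@104]
After op 5 [order #5] market_sell(qty=7): fills=none; bids=[-] asks=[#3:3@100 #4:7@100 #1:1@104]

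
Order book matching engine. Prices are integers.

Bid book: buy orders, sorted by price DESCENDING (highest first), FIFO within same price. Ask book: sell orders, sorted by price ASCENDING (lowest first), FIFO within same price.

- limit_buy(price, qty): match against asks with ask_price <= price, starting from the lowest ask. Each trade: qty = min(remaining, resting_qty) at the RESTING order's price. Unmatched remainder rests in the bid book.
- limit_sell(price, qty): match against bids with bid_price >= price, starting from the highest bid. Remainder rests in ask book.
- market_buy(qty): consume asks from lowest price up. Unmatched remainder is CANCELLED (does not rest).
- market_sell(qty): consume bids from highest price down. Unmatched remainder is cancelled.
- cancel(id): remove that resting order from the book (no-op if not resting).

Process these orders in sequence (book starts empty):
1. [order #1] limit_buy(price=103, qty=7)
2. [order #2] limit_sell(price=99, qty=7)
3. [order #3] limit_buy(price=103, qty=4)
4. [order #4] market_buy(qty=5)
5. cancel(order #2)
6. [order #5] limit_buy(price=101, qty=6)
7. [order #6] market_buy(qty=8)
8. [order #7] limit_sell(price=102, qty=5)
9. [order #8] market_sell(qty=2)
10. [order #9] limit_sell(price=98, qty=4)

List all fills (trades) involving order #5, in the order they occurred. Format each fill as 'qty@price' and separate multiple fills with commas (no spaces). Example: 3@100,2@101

After op 1 [order #1] limit_buy(price=103, qty=7): fills=none; bids=[#1:7@103] asks=[-]
After op 2 [order #2] limit_sell(price=99, qty=7): fills=#1x#2:7@103; bids=[-] asks=[-]
After op 3 [order #3] limit_buy(price=103, qty=4): fills=none; bids=[#3:4@103] asks=[-]
After op 4 [order #4] market_buy(qty=5): fills=none; bids=[#3:4@103] asks=[-]
After op 5 cancel(order #2): fills=none; bids=[#3:4@103] asks=[-]
After op 6 [order #5] limit_buy(price=101, qty=6): fills=none; bids=[#3:4@103 #5:6@101] asks=[-]
After op 7 [order #6] market_buy(qty=8): fills=none; bids=[#3:4@103 #5:6@101] asks=[-]
After op 8 [order #7] limit_sell(price=102, qty=5): fills=#3x#7:4@103; bids=[#5:6@101] asks=[#7:1@102]
After op 9 [order #8] market_sell(qty=2): fills=#5x#8:2@101; bids=[#5:4@101] asks=[#7:1@102]
After op 10 [order #9] limit_sell(price=98, qty=4): fills=#5x#9:4@101; bids=[-] asks=[#7:1@102]

Answer: 2@101,4@101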